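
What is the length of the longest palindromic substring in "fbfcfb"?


Input: "fbfcfb"
Checking substrings for palindromes:
  [1:6] "bfcfb" (len 5) => palindrome
  [0:3] "fbf" (len 3) => palindrome
  [2:5] "fcf" (len 3) => palindrome
Longest palindromic substring: "bfcfb" with length 5

5


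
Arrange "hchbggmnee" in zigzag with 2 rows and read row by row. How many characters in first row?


Zigzag "hchbggmnee" into 2 rows:
Placing characters:
  'h' => row 0
  'c' => row 1
  'h' => row 0
  'b' => row 1
  'g' => row 0
  'g' => row 1
  'm' => row 0
  'n' => row 1
  'e' => row 0
  'e' => row 1
Rows:
  Row 0: "hhgme"
  Row 1: "cbgne"
First row length: 5

5


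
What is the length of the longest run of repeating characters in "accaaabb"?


Input: "accaaabb"
Scanning for longest run:
  Position 1 ('c'): new char, reset run to 1
  Position 2 ('c'): continues run of 'c', length=2
  Position 3 ('a'): new char, reset run to 1
  Position 4 ('a'): continues run of 'a', length=2
  Position 5 ('a'): continues run of 'a', length=3
  Position 6 ('b'): new char, reset run to 1
  Position 7 ('b'): continues run of 'b', length=2
Longest run: 'a' with length 3

3


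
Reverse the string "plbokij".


Input: plbokij
Reading characters right to left:
  Position 6: 'j'
  Position 5: 'i'
  Position 4: 'k'
  Position 3: 'o'
  Position 2: 'b'
  Position 1: 'l'
  Position 0: 'p'
Reversed: jikoblp

jikoblp


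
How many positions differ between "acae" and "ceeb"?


Comparing "acae" and "ceeb" position by position:
  Position 0: 'a' vs 'c' => DIFFER
  Position 1: 'c' vs 'e' => DIFFER
  Position 2: 'a' vs 'e' => DIFFER
  Position 3: 'e' vs 'b' => DIFFER
Positions that differ: 4

4


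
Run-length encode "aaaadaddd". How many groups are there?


Input: aaaadaddd
Scanning for consecutive runs:
  Group 1: 'a' x 4 (positions 0-3)
  Group 2: 'd' x 1 (positions 4-4)
  Group 3: 'a' x 1 (positions 5-5)
  Group 4: 'd' x 3 (positions 6-8)
Total groups: 4

4


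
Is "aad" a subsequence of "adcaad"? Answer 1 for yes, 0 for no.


Check if "aad" is a subsequence of "adcaad"
Greedy scan:
  Position 0 ('a'): matches sub[0] = 'a'
  Position 1 ('d'): no match needed
  Position 2 ('c'): no match needed
  Position 3 ('a'): matches sub[1] = 'a'
  Position 4 ('a'): no match needed
  Position 5 ('d'): matches sub[2] = 'd'
All 3 characters matched => is a subsequence

1


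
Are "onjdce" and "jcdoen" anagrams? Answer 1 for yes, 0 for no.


Strings: "onjdce", "jcdoen"
Sorted first:  cdejno
Sorted second: cdejno
Sorted forms match => anagrams

1


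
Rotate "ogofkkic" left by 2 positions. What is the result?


Input: "ogofkkic", rotate left by 2
First 2 characters: "og"
Remaining characters: "ofkkic"
Concatenate remaining + first: "ofkkic" + "og" = "ofkkicog"

ofkkicog


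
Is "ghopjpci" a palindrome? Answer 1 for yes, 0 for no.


Input: ghopjpci
Reversed: icpjpohg
  Compare pos 0 ('g') with pos 7 ('i'): MISMATCH
  Compare pos 1 ('h') with pos 6 ('c'): MISMATCH
  Compare pos 2 ('o') with pos 5 ('p'): MISMATCH
  Compare pos 3 ('p') with pos 4 ('j'): MISMATCH
Result: not a palindrome

0


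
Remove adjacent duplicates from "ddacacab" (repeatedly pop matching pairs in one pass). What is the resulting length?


Input: ddacacab
Stack-based adjacent duplicate removal:
  Read 'd': push. Stack: d
  Read 'd': matches stack top 'd' => pop. Stack: (empty)
  Read 'a': push. Stack: a
  Read 'c': push. Stack: ac
  Read 'a': push. Stack: aca
  Read 'c': push. Stack: acac
  Read 'a': push. Stack: acaca
  Read 'b': push. Stack: acacab
Final stack: "acacab" (length 6)

6


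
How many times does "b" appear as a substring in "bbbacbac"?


Searching for "b" in "bbbacbac"
Scanning each position:
  Position 0: "b" => MATCH
  Position 1: "b" => MATCH
  Position 2: "b" => MATCH
  Position 3: "a" => no
  Position 4: "c" => no
  Position 5: "b" => MATCH
  Position 6: "a" => no
  Position 7: "c" => no
Total occurrences: 4

4


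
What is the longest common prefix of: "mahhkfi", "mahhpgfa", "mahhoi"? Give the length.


Words: mahhkfi, mahhpgfa, mahhoi
  Position 0: all 'm' => match
  Position 1: all 'a' => match
  Position 2: all 'h' => match
  Position 3: all 'h' => match
  Position 4: ('k', 'p', 'o') => mismatch, stop
LCP = "mahh" (length 4)

4


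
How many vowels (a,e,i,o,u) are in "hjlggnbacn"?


Input: hjlggnbacn
Checking each character:
  'h' at position 0: consonant
  'j' at position 1: consonant
  'l' at position 2: consonant
  'g' at position 3: consonant
  'g' at position 4: consonant
  'n' at position 5: consonant
  'b' at position 6: consonant
  'a' at position 7: vowel (running total: 1)
  'c' at position 8: consonant
  'n' at position 9: consonant
Total vowels: 1

1


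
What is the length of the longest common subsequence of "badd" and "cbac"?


LCS of "badd" and "cbac"
DP table:
           c    b    a    c
      0    0    0    0    0
  b   0    0    1    1    1
  a   0    0    1    2    2
  d   0    0    1    2    2
  d   0    0    1    2    2
LCS length = dp[4][4] = 2

2


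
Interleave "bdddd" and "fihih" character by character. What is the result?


Interleaving "bdddd" and "fihih":
  Position 0: 'b' from first, 'f' from second => "bf"
  Position 1: 'd' from first, 'i' from second => "di"
  Position 2: 'd' from first, 'h' from second => "dh"
  Position 3: 'd' from first, 'i' from second => "di"
  Position 4: 'd' from first, 'h' from second => "dh"
Result: bfdidhdidh

bfdidhdidh


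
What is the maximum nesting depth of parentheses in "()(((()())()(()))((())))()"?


Input: "()(((()())()(()))((())))()"
Tracking depth:
  Position 0 '(': depth becomes 1
  Position 1 ')': depth becomes 0
  Position 2 '(': depth becomes 1
  Position 3 '(': depth becomes 2
  Position 4 '(': depth becomes 3
  Position 5 '(': depth becomes 4
  Position 6 ')': depth becomes 3
  Position 7 '(': depth becomes 4
  Position 8 ')': depth becomes 3
  Position 9 ')': depth becomes 2
  Position 10 '(': depth becomes 3
  Position 11 ')': depth becomes 2
  Position 12 '(': depth becomes 3
  Position 13 '(': depth becomes 4
  Position 14 ')': depth becomes 3
  Position 15 ')': depth becomes 2
  Position 16 ')': depth becomes 1
  Position 17 '(': depth becomes 2
  Position 18 '(': depth becomes 3
  Position 19 '(': depth becomes 4
  Position 20 ')': depth becomes 3
  Position 21 ')': depth becomes 2
  Position 22 ')': depth becomes 1
  Position 23 ')': depth becomes 0
  Position 24 '(': depth becomes 1
  Position 25 ')': depth becomes 0
Maximum depth reached: 4

4


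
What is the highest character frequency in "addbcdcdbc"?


Input: addbcdcdbc
Character counts:
  'a': 1
  'b': 2
  'c': 3
  'd': 4
Maximum frequency: 4

4


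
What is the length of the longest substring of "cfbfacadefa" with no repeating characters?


Input: "cfbfacadefa"
Sliding window (track last position of each char):
  Position 0 ('c'): window [0,0] length 1 -- new best
  Position 1 ('f'): window [0,1] length 2 -- new best
  Position 2 ('b'): window [0,2] length 3 -- new best
  Position 3 ('f'): repeat (last at 1), move window start to 2
  Position 3 ('f'): window [2,3] length 2
  Position 4 ('a'): window [2,4] length 3
  Position 5 ('c'): window [2,5] length 4 -- new best
  Position 6 ('a'): repeat (last at 4), move window start to 5
  Position 6 ('a'): window [5,6] length 2
  Position 7 ('d'): window [5,7] length 3
  Position 8 ('e'): window [5,8] length 4
  Position 9 ('f'): window [5,9] length 5 -- new best
  Position 10 ('a'): repeat (last at 6), move window start to 7
  Position 10 ('a'): window [7,10] length 4
Longest substring with no repeats: "cadef" with length 5

5


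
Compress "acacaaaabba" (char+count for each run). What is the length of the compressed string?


Input: acacaaaabba
Runs:
  'a' x 1 => "a1"
  'c' x 1 => "c1"
  'a' x 1 => "a1"
  'c' x 1 => "c1"
  'a' x 4 => "a4"
  'b' x 2 => "b2"
  'a' x 1 => "a1"
Compressed: "a1c1a1c1a4b2a1"
Compressed length: 14

14


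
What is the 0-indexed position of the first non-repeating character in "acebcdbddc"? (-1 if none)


Input: acebcdbddc
Character frequencies:
  'a': 1
  'b': 2
  'c': 3
  'd': 3
  'e': 1
Scanning left to right for freq == 1:
  Position 0 ('a'): unique! => answer = 0

0


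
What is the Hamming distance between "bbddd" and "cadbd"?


Comparing "bbddd" and "cadbd" position by position:
  Position 0: 'b' vs 'c' => differ
  Position 1: 'b' vs 'a' => differ
  Position 2: 'd' vs 'd' => same
  Position 3: 'd' vs 'b' => differ
  Position 4: 'd' vs 'd' => same
Total differences (Hamming distance): 3

3


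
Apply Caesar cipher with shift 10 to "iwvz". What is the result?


Caesar cipher: shift "iwvz" by 10
  'i' (pos 8) + 10 = pos 18 = 's'
  'w' (pos 22) + 10 = pos 6 = 'g'
  'v' (pos 21) + 10 = pos 5 = 'f'
  'z' (pos 25) + 10 = pos 9 = 'j'
Result: sgfj

sgfj


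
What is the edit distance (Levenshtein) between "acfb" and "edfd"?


Computing edit distance: "acfb" -> "edfd"
DP table:
           e    d    f    d
      0    1    2    3    4
  a   1    1    2    3    4
  c   2    2    2    3    4
  f   3    3    3    2    3
  b   4    4    4    3    3
Edit distance = dp[4][4] = 3

3


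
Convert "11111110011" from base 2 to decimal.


Input: "11111110011" in base 2
Positional expansion:
  Digit '1' (value 1) x 2^10 = 1024
  Digit '1' (value 1) x 2^9 = 512
  Digit '1' (value 1) x 2^8 = 256
  Digit '1' (value 1) x 2^7 = 128
  Digit '1' (value 1) x 2^6 = 64
  Digit '1' (value 1) x 2^5 = 32
  Digit '1' (value 1) x 2^4 = 16
  Digit '0' (value 0) x 2^3 = 0
  Digit '0' (value 0) x 2^2 = 0
  Digit '1' (value 1) x 2^1 = 2
  Digit '1' (value 1) x 2^0 = 1
Sum = 2035

2035


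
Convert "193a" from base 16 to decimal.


Input: "193a" in base 16
Positional expansion:
  Digit '1' (value 1) x 16^3 = 4096
  Digit '9' (value 9) x 16^2 = 2304
  Digit '3' (value 3) x 16^1 = 48
  Digit 'a' (value 10) x 16^0 = 10
Sum = 6458

6458


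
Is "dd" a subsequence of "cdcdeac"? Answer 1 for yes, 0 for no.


Check if "dd" is a subsequence of "cdcdeac"
Greedy scan:
  Position 0 ('c'): no match needed
  Position 1 ('d'): matches sub[0] = 'd'
  Position 2 ('c'): no match needed
  Position 3 ('d'): matches sub[1] = 'd'
  Position 4 ('e'): no match needed
  Position 5 ('a'): no match needed
  Position 6 ('c'): no match needed
All 2 characters matched => is a subsequence

1


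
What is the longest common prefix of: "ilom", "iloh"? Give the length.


Words: ilom, iloh
  Position 0: all 'i' => match
  Position 1: all 'l' => match
  Position 2: all 'o' => match
  Position 3: ('m', 'h') => mismatch, stop
LCP = "ilo" (length 3)

3


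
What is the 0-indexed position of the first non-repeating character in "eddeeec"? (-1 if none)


Input: eddeeec
Character frequencies:
  'c': 1
  'd': 2
  'e': 4
Scanning left to right for freq == 1:
  Position 0 ('e'): freq=4, skip
  Position 1 ('d'): freq=2, skip
  Position 2 ('d'): freq=2, skip
  Position 3 ('e'): freq=4, skip
  Position 4 ('e'): freq=4, skip
  Position 5 ('e'): freq=4, skip
  Position 6 ('c'): unique! => answer = 6

6


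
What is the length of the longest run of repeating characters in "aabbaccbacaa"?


Input: "aabbaccbacaa"
Scanning for longest run:
  Position 1 ('a'): continues run of 'a', length=2
  Position 2 ('b'): new char, reset run to 1
  Position 3 ('b'): continues run of 'b', length=2
  Position 4 ('a'): new char, reset run to 1
  Position 5 ('c'): new char, reset run to 1
  Position 6 ('c'): continues run of 'c', length=2
  Position 7 ('b'): new char, reset run to 1
  Position 8 ('a'): new char, reset run to 1
  Position 9 ('c'): new char, reset run to 1
  Position 10 ('a'): new char, reset run to 1
  Position 11 ('a'): continues run of 'a', length=2
Longest run: 'a' with length 2

2


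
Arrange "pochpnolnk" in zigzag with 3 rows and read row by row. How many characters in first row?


Zigzag "pochpnolnk" into 3 rows:
Placing characters:
  'p' => row 0
  'o' => row 1
  'c' => row 2
  'h' => row 1
  'p' => row 0
  'n' => row 1
  'o' => row 2
  'l' => row 1
  'n' => row 0
  'k' => row 1
Rows:
  Row 0: "ppn"
  Row 1: "ohnlk"
  Row 2: "co"
First row length: 3

3


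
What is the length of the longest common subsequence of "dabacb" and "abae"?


LCS of "dabacb" and "abae"
DP table:
           a    b    a    e
      0    0    0    0    0
  d   0    0    0    0    0
  a   0    1    1    1    1
  b   0    1    2    2    2
  a   0    1    2    3    3
  c   0    1    2    3    3
  b   0    1    2    3    3
LCS length = dp[6][4] = 3

3


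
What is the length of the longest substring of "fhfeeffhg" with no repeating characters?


Input: "fhfeeffhg"
Sliding window (track last position of each char):
  Position 0 ('f'): window [0,0] length 1 -- new best
  Position 1 ('h'): window [0,1] length 2 -- new best
  Position 2 ('f'): repeat (last at 0), move window start to 1
  Position 2 ('f'): window [1,2] length 2
  Position 3 ('e'): window [1,3] length 3 -- new best
  Position 4 ('e'): repeat (last at 3), move window start to 4
  Position 4 ('e'): window [4,4] length 1
  Position 5 ('f'): window [4,5] length 2
  Position 6 ('f'): repeat (last at 5), move window start to 6
  Position 6 ('f'): window [6,6] length 1
  Position 7 ('h'): window [6,7] length 2
  Position 8 ('g'): window [6,8] length 3
Longest substring with no repeats: "hfe" with length 3

3


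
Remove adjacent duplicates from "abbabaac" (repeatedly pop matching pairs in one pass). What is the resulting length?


Input: abbabaac
Stack-based adjacent duplicate removal:
  Read 'a': push. Stack: a
  Read 'b': push. Stack: ab
  Read 'b': matches stack top 'b' => pop. Stack: a
  Read 'a': matches stack top 'a' => pop. Stack: (empty)
  Read 'b': push. Stack: b
  Read 'a': push. Stack: ba
  Read 'a': matches stack top 'a' => pop. Stack: b
  Read 'c': push. Stack: bc
Final stack: "bc" (length 2)

2


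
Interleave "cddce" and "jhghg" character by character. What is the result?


Interleaving "cddce" and "jhghg":
  Position 0: 'c' from first, 'j' from second => "cj"
  Position 1: 'd' from first, 'h' from second => "dh"
  Position 2: 'd' from first, 'g' from second => "dg"
  Position 3: 'c' from first, 'h' from second => "ch"
  Position 4: 'e' from first, 'g' from second => "eg"
Result: cjdhdgcheg

cjdhdgcheg


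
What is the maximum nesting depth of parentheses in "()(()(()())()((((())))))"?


Input: "()(()(()())()((((())))))"
Tracking depth:
  Position 0 '(': depth becomes 1
  Position 1 ')': depth becomes 0
  Position 2 '(': depth becomes 1
  Position 3 '(': depth becomes 2
  Position 4 ')': depth becomes 1
  Position 5 '(': depth becomes 2
  Position 6 '(': depth becomes 3
  Position 7 ')': depth becomes 2
  Position 8 '(': depth becomes 3
  Position 9 ')': depth becomes 2
  Position 10 ')': depth becomes 1
  Position 11 '(': depth becomes 2
  Position 12 ')': depth becomes 1
  Position 13 '(': depth becomes 2
  Position 14 '(': depth becomes 3
  Position 15 '(': depth becomes 4
  Position 16 '(': depth becomes 5
  Position 17 '(': depth becomes 6
  Position 18 ')': depth becomes 5
  Position 19 ')': depth becomes 4
  Position 20 ')': depth becomes 3
  Position 21 ')': depth becomes 2
  Position 22 ')': depth becomes 1
  Position 23 ')': depth becomes 0
Maximum depth reached: 6

6


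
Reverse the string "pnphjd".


Input: pnphjd
Reading characters right to left:
  Position 5: 'd'
  Position 4: 'j'
  Position 3: 'h'
  Position 2: 'p'
  Position 1: 'n'
  Position 0: 'p'
Reversed: djhpnp

djhpnp


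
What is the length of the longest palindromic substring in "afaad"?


Input: "afaad"
Checking substrings for palindromes:
  [0:3] "afa" (len 3) => palindrome
  [2:4] "aa" (len 2) => palindrome
Longest palindromic substring: "afa" with length 3

3


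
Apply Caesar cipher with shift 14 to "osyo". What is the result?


Caesar cipher: shift "osyo" by 14
  'o' (pos 14) + 14 = pos 2 = 'c'
  's' (pos 18) + 14 = pos 6 = 'g'
  'y' (pos 24) + 14 = pos 12 = 'm'
  'o' (pos 14) + 14 = pos 2 = 'c'
Result: cgmc

cgmc


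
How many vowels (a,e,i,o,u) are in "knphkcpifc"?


Input: knphkcpifc
Checking each character:
  'k' at position 0: consonant
  'n' at position 1: consonant
  'p' at position 2: consonant
  'h' at position 3: consonant
  'k' at position 4: consonant
  'c' at position 5: consonant
  'p' at position 6: consonant
  'i' at position 7: vowel (running total: 1)
  'f' at position 8: consonant
  'c' at position 9: consonant
Total vowels: 1

1


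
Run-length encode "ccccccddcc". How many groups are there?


Input: ccccccddcc
Scanning for consecutive runs:
  Group 1: 'c' x 6 (positions 0-5)
  Group 2: 'd' x 2 (positions 6-7)
  Group 3: 'c' x 2 (positions 8-9)
Total groups: 3

3


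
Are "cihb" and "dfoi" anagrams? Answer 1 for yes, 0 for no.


Strings: "cihb", "dfoi"
Sorted first:  bchi
Sorted second: dfio
Differ at position 0: 'b' vs 'd' => not anagrams

0


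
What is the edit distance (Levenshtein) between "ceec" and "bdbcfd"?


Computing edit distance: "ceec" -> "bdbcfd"
DP table:
           b    d    b    c    f    d
      0    1    2    3    4    5    6
  c   1    1    2    3    3    4    5
  e   2    2    2    3    4    4    5
  e   3    3    3    3    4    5    5
  c   4    4    4    4    3    4    5
Edit distance = dp[4][6] = 5

5


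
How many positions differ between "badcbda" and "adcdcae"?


Comparing "badcbda" and "adcdcae" position by position:
  Position 0: 'b' vs 'a' => DIFFER
  Position 1: 'a' vs 'd' => DIFFER
  Position 2: 'd' vs 'c' => DIFFER
  Position 3: 'c' vs 'd' => DIFFER
  Position 4: 'b' vs 'c' => DIFFER
  Position 5: 'd' vs 'a' => DIFFER
  Position 6: 'a' vs 'e' => DIFFER
Positions that differ: 7

7


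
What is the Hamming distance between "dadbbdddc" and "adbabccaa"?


Comparing "dadbbdddc" and "adbabccaa" position by position:
  Position 0: 'd' vs 'a' => differ
  Position 1: 'a' vs 'd' => differ
  Position 2: 'd' vs 'b' => differ
  Position 3: 'b' vs 'a' => differ
  Position 4: 'b' vs 'b' => same
  Position 5: 'd' vs 'c' => differ
  Position 6: 'd' vs 'c' => differ
  Position 7: 'd' vs 'a' => differ
  Position 8: 'c' vs 'a' => differ
Total differences (Hamming distance): 8

8


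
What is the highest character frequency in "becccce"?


Input: becccce
Character counts:
  'b': 1
  'c': 4
  'e': 2
Maximum frequency: 4

4


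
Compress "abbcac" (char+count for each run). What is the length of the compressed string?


Input: abbcac
Runs:
  'a' x 1 => "a1"
  'b' x 2 => "b2"
  'c' x 1 => "c1"
  'a' x 1 => "a1"
  'c' x 1 => "c1"
Compressed: "a1b2c1a1c1"
Compressed length: 10

10


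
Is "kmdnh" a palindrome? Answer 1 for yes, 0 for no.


Input: kmdnh
Reversed: hndmk
  Compare pos 0 ('k') with pos 4 ('h'): MISMATCH
  Compare pos 1 ('m') with pos 3 ('n'): MISMATCH
Result: not a palindrome

0


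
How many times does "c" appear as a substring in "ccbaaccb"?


Searching for "c" in "ccbaaccb"
Scanning each position:
  Position 0: "c" => MATCH
  Position 1: "c" => MATCH
  Position 2: "b" => no
  Position 3: "a" => no
  Position 4: "a" => no
  Position 5: "c" => MATCH
  Position 6: "c" => MATCH
  Position 7: "b" => no
Total occurrences: 4

4


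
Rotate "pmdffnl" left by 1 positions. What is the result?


Input: "pmdffnl", rotate left by 1
First 1 characters: "p"
Remaining characters: "mdffnl"
Concatenate remaining + first: "mdffnl" + "p" = "mdffnlp"

mdffnlp


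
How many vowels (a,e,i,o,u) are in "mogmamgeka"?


Input: mogmamgeka
Checking each character:
  'm' at position 0: consonant
  'o' at position 1: vowel (running total: 1)
  'g' at position 2: consonant
  'm' at position 3: consonant
  'a' at position 4: vowel (running total: 2)
  'm' at position 5: consonant
  'g' at position 6: consonant
  'e' at position 7: vowel (running total: 3)
  'k' at position 8: consonant
  'a' at position 9: vowel (running total: 4)
Total vowels: 4

4


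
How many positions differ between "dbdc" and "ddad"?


Comparing "dbdc" and "ddad" position by position:
  Position 0: 'd' vs 'd' => same
  Position 1: 'b' vs 'd' => DIFFER
  Position 2: 'd' vs 'a' => DIFFER
  Position 3: 'c' vs 'd' => DIFFER
Positions that differ: 3

3


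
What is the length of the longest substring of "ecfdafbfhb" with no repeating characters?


Input: "ecfdafbfhb"
Sliding window (track last position of each char):
  Position 0 ('e'): window [0,0] length 1 -- new best
  Position 1 ('c'): window [0,1] length 2 -- new best
  Position 2 ('f'): window [0,2] length 3 -- new best
  Position 3 ('d'): window [0,3] length 4 -- new best
  Position 4 ('a'): window [0,4] length 5 -- new best
  Position 5 ('f'): repeat (last at 2), move window start to 3
  Position 5 ('f'): window [3,5] length 3
  Position 6 ('b'): window [3,6] length 4
  Position 7 ('f'): repeat (last at 5), move window start to 6
  Position 7 ('f'): window [6,7] length 2
  Position 8 ('h'): window [6,8] length 3
  Position 9 ('b'): repeat (last at 6), move window start to 7
  Position 9 ('b'): window [7,9] length 3
Longest substring with no repeats: "ecfda" with length 5

5


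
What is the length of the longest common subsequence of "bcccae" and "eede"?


LCS of "bcccae" and "eede"
DP table:
           e    e    d    e
      0    0    0    0    0
  b   0    0    0    0    0
  c   0    0    0    0    0
  c   0    0    0    0    0
  c   0    0    0    0    0
  a   0    0    0    0    0
  e   0    1    1    1    1
LCS length = dp[6][4] = 1

1


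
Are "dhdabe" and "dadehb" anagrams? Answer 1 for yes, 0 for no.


Strings: "dhdabe", "dadehb"
Sorted first:  abddeh
Sorted second: abddeh
Sorted forms match => anagrams

1


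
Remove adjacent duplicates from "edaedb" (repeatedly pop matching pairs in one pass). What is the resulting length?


Input: edaedb
Stack-based adjacent duplicate removal:
  Read 'e': push. Stack: e
  Read 'd': push. Stack: ed
  Read 'a': push. Stack: eda
  Read 'e': push. Stack: edae
  Read 'd': push. Stack: edaed
  Read 'b': push. Stack: edaedb
Final stack: "edaedb" (length 6)

6


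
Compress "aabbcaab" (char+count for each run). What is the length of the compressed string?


Input: aabbcaab
Runs:
  'a' x 2 => "a2"
  'b' x 2 => "b2"
  'c' x 1 => "c1"
  'a' x 2 => "a2"
  'b' x 1 => "b1"
Compressed: "a2b2c1a2b1"
Compressed length: 10

10


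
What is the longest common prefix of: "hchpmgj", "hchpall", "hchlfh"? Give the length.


Words: hchpmgj, hchpall, hchlfh
  Position 0: all 'h' => match
  Position 1: all 'c' => match
  Position 2: all 'h' => match
  Position 3: ('p', 'p', 'l') => mismatch, stop
LCP = "hch" (length 3)

3


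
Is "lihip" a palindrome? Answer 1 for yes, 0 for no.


Input: lihip
Reversed: pihil
  Compare pos 0 ('l') with pos 4 ('p'): MISMATCH
  Compare pos 1 ('i') with pos 3 ('i'): match
Result: not a palindrome

0


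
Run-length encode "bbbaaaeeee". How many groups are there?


Input: bbbaaaeeee
Scanning for consecutive runs:
  Group 1: 'b' x 3 (positions 0-2)
  Group 2: 'a' x 3 (positions 3-5)
  Group 3: 'e' x 4 (positions 6-9)
Total groups: 3

3


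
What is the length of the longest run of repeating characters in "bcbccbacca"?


Input: "bcbccbacca"
Scanning for longest run:
  Position 1 ('c'): new char, reset run to 1
  Position 2 ('b'): new char, reset run to 1
  Position 3 ('c'): new char, reset run to 1
  Position 4 ('c'): continues run of 'c', length=2
  Position 5 ('b'): new char, reset run to 1
  Position 6 ('a'): new char, reset run to 1
  Position 7 ('c'): new char, reset run to 1
  Position 8 ('c'): continues run of 'c', length=2
  Position 9 ('a'): new char, reset run to 1
Longest run: 'c' with length 2

2


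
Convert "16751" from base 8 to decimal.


Input: "16751" in base 8
Positional expansion:
  Digit '1' (value 1) x 8^4 = 4096
  Digit '6' (value 6) x 8^3 = 3072
  Digit '7' (value 7) x 8^2 = 448
  Digit '5' (value 5) x 8^1 = 40
  Digit '1' (value 1) x 8^0 = 1
Sum = 7657

7657


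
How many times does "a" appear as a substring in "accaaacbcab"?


Searching for "a" in "accaaacbcab"
Scanning each position:
  Position 0: "a" => MATCH
  Position 1: "c" => no
  Position 2: "c" => no
  Position 3: "a" => MATCH
  Position 4: "a" => MATCH
  Position 5: "a" => MATCH
  Position 6: "c" => no
  Position 7: "b" => no
  Position 8: "c" => no
  Position 9: "a" => MATCH
  Position 10: "b" => no
Total occurrences: 5

5


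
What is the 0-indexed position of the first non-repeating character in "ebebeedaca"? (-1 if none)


Input: ebebeedaca
Character frequencies:
  'a': 2
  'b': 2
  'c': 1
  'd': 1
  'e': 4
Scanning left to right for freq == 1:
  Position 0 ('e'): freq=4, skip
  Position 1 ('b'): freq=2, skip
  Position 2 ('e'): freq=4, skip
  Position 3 ('b'): freq=2, skip
  Position 4 ('e'): freq=4, skip
  Position 5 ('e'): freq=4, skip
  Position 6 ('d'): unique! => answer = 6

6


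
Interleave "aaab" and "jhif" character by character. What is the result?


Interleaving "aaab" and "jhif":
  Position 0: 'a' from first, 'j' from second => "aj"
  Position 1: 'a' from first, 'h' from second => "ah"
  Position 2: 'a' from first, 'i' from second => "ai"
  Position 3: 'b' from first, 'f' from second => "bf"
Result: ajahaibf

ajahaibf


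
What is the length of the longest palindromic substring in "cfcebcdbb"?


Input: "cfcebcdbb"
Checking substrings for palindromes:
  [0:3] "cfc" (len 3) => palindrome
  [7:9] "bb" (len 2) => palindrome
Longest palindromic substring: "cfc" with length 3

3


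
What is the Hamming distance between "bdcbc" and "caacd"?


Comparing "bdcbc" and "caacd" position by position:
  Position 0: 'b' vs 'c' => differ
  Position 1: 'd' vs 'a' => differ
  Position 2: 'c' vs 'a' => differ
  Position 3: 'b' vs 'c' => differ
  Position 4: 'c' vs 'd' => differ
Total differences (Hamming distance): 5

5


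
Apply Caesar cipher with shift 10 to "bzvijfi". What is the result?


Caesar cipher: shift "bzvijfi" by 10
  'b' (pos 1) + 10 = pos 11 = 'l'
  'z' (pos 25) + 10 = pos 9 = 'j'
  'v' (pos 21) + 10 = pos 5 = 'f'
  'i' (pos 8) + 10 = pos 18 = 's'
  'j' (pos 9) + 10 = pos 19 = 't'
  'f' (pos 5) + 10 = pos 15 = 'p'
  'i' (pos 8) + 10 = pos 18 = 's'
Result: ljfstps

ljfstps


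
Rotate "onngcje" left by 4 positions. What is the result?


Input: "onngcje", rotate left by 4
First 4 characters: "onng"
Remaining characters: "cje"
Concatenate remaining + first: "cje" + "onng" = "cjeonng"

cjeonng


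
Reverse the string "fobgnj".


Input: fobgnj
Reading characters right to left:
  Position 5: 'j'
  Position 4: 'n'
  Position 3: 'g'
  Position 2: 'b'
  Position 1: 'o'
  Position 0: 'f'
Reversed: jngbof

jngbof


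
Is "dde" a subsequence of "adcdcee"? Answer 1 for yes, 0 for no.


Check if "dde" is a subsequence of "adcdcee"
Greedy scan:
  Position 0 ('a'): no match needed
  Position 1 ('d'): matches sub[0] = 'd'
  Position 2 ('c'): no match needed
  Position 3 ('d'): matches sub[1] = 'd'
  Position 4 ('c'): no match needed
  Position 5 ('e'): matches sub[2] = 'e'
  Position 6 ('e'): no match needed
All 3 characters matched => is a subsequence

1


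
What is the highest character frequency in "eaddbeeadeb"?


Input: eaddbeeadeb
Character counts:
  'a': 2
  'b': 2
  'd': 3
  'e': 4
Maximum frequency: 4

4


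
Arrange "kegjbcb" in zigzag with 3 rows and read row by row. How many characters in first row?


Zigzag "kegjbcb" into 3 rows:
Placing characters:
  'k' => row 0
  'e' => row 1
  'g' => row 2
  'j' => row 1
  'b' => row 0
  'c' => row 1
  'b' => row 2
Rows:
  Row 0: "kb"
  Row 1: "ejc"
  Row 2: "gb"
First row length: 2

2


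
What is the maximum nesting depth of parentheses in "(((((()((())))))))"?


Input: "(((((()((())))))))"
Tracking depth:
  Position 0 '(': depth becomes 1
  Position 1 '(': depth becomes 2
  Position 2 '(': depth becomes 3
  Position 3 '(': depth becomes 4
  Position 4 '(': depth becomes 5
  Position 5 '(': depth becomes 6
  Position 6 ')': depth becomes 5
  Position 7 '(': depth becomes 6
  Position 8 '(': depth becomes 7
  Position 9 '(': depth becomes 8
  Position 10 ')': depth becomes 7
  Position 11 ')': depth becomes 6
  Position 12 ')': depth becomes 5
  Position 13 ')': depth becomes 4
  Position 14 ')': depth becomes 3
  Position 15 ')': depth becomes 2
  Position 16 ')': depth becomes 1
  Position 17 ')': depth becomes 0
Maximum depth reached: 8

8


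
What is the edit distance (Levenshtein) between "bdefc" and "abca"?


Computing edit distance: "bdefc" -> "abca"
DP table:
           a    b    c    a
      0    1    2    3    4
  b   1    1    1    2    3
  d   2    2    2    2    3
  e   3    3    3    3    3
  f   4    4    4    4    4
  c   5    5    5    4    5
Edit distance = dp[5][4] = 5

5


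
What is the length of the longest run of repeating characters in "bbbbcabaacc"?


Input: "bbbbcabaacc"
Scanning for longest run:
  Position 1 ('b'): continues run of 'b', length=2
  Position 2 ('b'): continues run of 'b', length=3
  Position 3 ('b'): continues run of 'b', length=4
  Position 4 ('c'): new char, reset run to 1
  Position 5 ('a'): new char, reset run to 1
  Position 6 ('b'): new char, reset run to 1
  Position 7 ('a'): new char, reset run to 1
  Position 8 ('a'): continues run of 'a', length=2
  Position 9 ('c'): new char, reset run to 1
  Position 10 ('c'): continues run of 'c', length=2
Longest run: 'b' with length 4

4


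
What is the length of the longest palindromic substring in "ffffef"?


Input: "ffffef"
Checking substrings for palindromes:
  [0:4] "ffff" (len 4) => palindrome
  [0:3] "fff" (len 3) => palindrome
  [1:4] "fff" (len 3) => palindrome
  [3:6] "fef" (len 3) => palindrome
  [0:2] "ff" (len 2) => palindrome
  [1:3] "ff" (len 2) => palindrome
Longest palindromic substring: "ffff" with length 4

4


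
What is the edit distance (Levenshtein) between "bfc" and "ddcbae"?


Computing edit distance: "bfc" -> "ddcbae"
DP table:
           d    d    c    b    a    e
      0    1    2    3    4    5    6
  b   1    1    2    3    3    4    5
  f   2    2    2    3    4    4    5
  c   3    3    3    2    3    4    5
Edit distance = dp[3][6] = 5

5


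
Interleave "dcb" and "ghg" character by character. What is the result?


Interleaving "dcb" and "ghg":
  Position 0: 'd' from first, 'g' from second => "dg"
  Position 1: 'c' from first, 'h' from second => "ch"
  Position 2: 'b' from first, 'g' from second => "bg"
Result: dgchbg

dgchbg


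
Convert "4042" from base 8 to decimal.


Input: "4042" in base 8
Positional expansion:
  Digit '4' (value 4) x 8^3 = 2048
  Digit '0' (value 0) x 8^2 = 0
  Digit '4' (value 4) x 8^1 = 32
  Digit '2' (value 2) x 8^0 = 2
Sum = 2082

2082


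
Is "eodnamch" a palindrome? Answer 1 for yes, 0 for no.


Input: eodnamch
Reversed: hcmandoe
  Compare pos 0 ('e') with pos 7 ('h'): MISMATCH
  Compare pos 1 ('o') with pos 6 ('c'): MISMATCH
  Compare pos 2 ('d') with pos 5 ('m'): MISMATCH
  Compare pos 3 ('n') with pos 4 ('a'): MISMATCH
Result: not a palindrome

0


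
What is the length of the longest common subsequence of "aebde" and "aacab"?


LCS of "aebde" and "aacab"
DP table:
           a    a    c    a    b
      0    0    0    0    0    0
  a   0    1    1    1    1    1
  e   0    1    1    1    1    1
  b   0    1    1    1    1    2
  d   0    1    1    1    1    2
  e   0    1    1    1    1    2
LCS length = dp[5][5] = 2

2


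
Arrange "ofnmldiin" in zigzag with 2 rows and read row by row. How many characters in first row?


Zigzag "ofnmldiin" into 2 rows:
Placing characters:
  'o' => row 0
  'f' => row 1
  'n' => row 0
  'm' => row 1
  'l' => row 0
  'd' => row 1
  'i' => row 0
  'i' => row 1
  'n' => row 0
Rows:
  Row 0: "onlin"
  Row 1: "fmdi"
First row length: 5

5


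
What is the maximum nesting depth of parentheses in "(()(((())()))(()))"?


Input: "(()(((())()))(()))"
Tracking depth:
  Position 0 '(': depth becomes 1
  Position 1 '(': depth becomes 2
  Position 2 ')': depth becomes 1
  Position 3 '(': depth becomes 2
  Position 4 '(': depth becomes 3
  Position 5 '(': depth becomes 4
  Position 6 '(': depth becomes 5
  Position 7 ')': depth becomes 4
  Position 8 ')': depth becomes 3
  Position 9 '(': depth becomes 4
  Position 10 ')': depth becomes 3
  Position 11 ')': depth becomes 2
  Position 12 ')': depth becomes 1
  Position 13 '(': depth becomes 2
  Position 14 '(': depth becomes 3
  Position 15 ')': depth becomes 2
  Position 16 ')': depth becomes 1
  Position 17 ')': depth becomes 0
Maximum depth reached: 5

5


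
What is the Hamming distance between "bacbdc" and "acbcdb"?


Comparing "bacbdc" and "acbcdb" position by position:
  Position 0: 'b' vs 'a' => differ
  Position 1: 'a' vs 'c' => differ
  Position 2: 'c' vs 'b' => differ
  Position 3: 'b' vs 'c' => differ
  Position 4: 'd' vs 'd' => same
  Position 5: 'c' vs 'b' => differ
Total differences (Hamming distance): 5

5


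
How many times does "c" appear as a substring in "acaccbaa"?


Searching for "c" in "acaccbaa"
Scanning each position:
  Position 0: "a" => no
  Position 1: "c" => MATCH
  Position 2: "a" => no
  Position 3: "c" => MATCH
  Position 4: "c" => MATCH
  Position 5: "b" => no
  Position 6: "a" => no
  Position 7: "a" => no
Total occurrences: 3

3


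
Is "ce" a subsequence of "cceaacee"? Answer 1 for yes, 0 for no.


Check if "ce" is a subsequence of "cceaacee"
Greedy scan:
  Position 0 ('c'): matches sub[0] = 'c'
  Position 1 ('c'): no match needed
  Position 2 ('e'): matches sub[1] = 'e'
  Position 3 ('a'): no match needed
  Position 4 ('a'): no match needed
  Position 5 ('c'): no match needed
  Position 6 ('e'): no match needed
  Position 7 ('e'): no match needed
All 2 characters matched => is a subsequence

1


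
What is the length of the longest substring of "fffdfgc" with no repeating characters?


Input: "fffdfgc"
Sliding window (track last position of each char):
  Position 0 ('f'): window [0,0] length 1 -- new best
  Position 1 ('f'): repeat (last at 0), move window start to 1
  Position 1 ('f'): window [1,1] length 1
  Position 2 ('f'): repeat (last at 1), move window start to 2
  Position 2 ('f'): window [2,2] length 1
  Position 3 ('d'): window [2,3] length 2 -- new best
  Position 4 ('f'): repeat (last at 2), move window start to 3
  Position 4 ('f'): window [3,4] length 2
  Position 5 ('g'): window [3,5] length 3 -- new best
  Position 6 ('c'): window [3,6] length 4 -- new best
Longest substring with no repeats: "dfgc" with length 4

4


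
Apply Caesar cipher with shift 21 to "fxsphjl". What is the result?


Caesar cipher: shift "fxsphjl" by 21
  'f' (pos 5) + 21 = pos 0 = 'a'
  'x' (pos 23) + 21 = pos 18 = 's'
  's' (pos 18) + 21 = pos 13 = 'n'
  'p' (pos 15) + 21 = pos 10 = 'k'
  'h' (pos 7) + 21 = pos 2 = 'c'
  'j' (pos 9) + 21 = pos 4 = 'e'
  'l' (pos 11) + 21 = pos 6 = 'g'
Result: asnkceg

asnkceg


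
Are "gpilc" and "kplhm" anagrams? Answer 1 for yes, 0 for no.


Strings: "gpilc", "kplhm"
Sorted first:  cgilp
Sorted second: hklmp
Differ at position 0: 'c' vs 'h' => not anagrams

0


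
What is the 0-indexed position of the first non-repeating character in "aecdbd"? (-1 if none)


Input: aecdbd
Character frequencies:
  'a': 1
  'b': 1
  'c': 1
  'd': 2
  'e': 1
Scanning left to right for freq == 1:
  Position 0 ('a'): unique! => answer = 0

0


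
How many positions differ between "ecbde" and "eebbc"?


Comparing "ecbde" and "eebbc" position by position:
  Position 0: 'e' vs 'e' => same
  Position 1: 'c' vs 'e' => DIFFER
  Position 2: 'b' vs 'b' => same
  Position 3: 'd' vs 'b' => DIFFER
  Position 4: 'e' vs 'c' => DIFFER
Positions that differ: 3

3


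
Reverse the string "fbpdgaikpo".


Input: fbpdgaikpo
Reading characters right to left:
  Position 9: 'o'
  Position 8: 'p'
  Position 7: 'k'
  Position 6: 'i'
  Position 5: 'a'
  Position 4: 'g'
  Position 3: 'd'
  Position 2: 'p'
  Position 1: 'b'
  Position 0: 'f'
Reversed: opkiagdpbf

opkiagdpbf


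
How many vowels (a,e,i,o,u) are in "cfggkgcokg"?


Input: cfggkgcokg
Checking each character:
  'c' at position 0: consonant
  'f' at position 1: consonant
  'g' at position 2: consonant
  'g' at position 3: consonant
  'k' at position 4: consonant
  'g' at position 5: consonant
  'c' at position 6: consonant
  'o' at position 7: vowel (running total: 1)
  'k' at position 8: consonant
  'g' at position 9: consonant
Total vowels: 1

1


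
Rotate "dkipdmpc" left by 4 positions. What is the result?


Input: "dkipdmpc", rotate left by 4
First 4 characters: "dkip"
Remaining characters: "dmpc"
Concatenate remaining + first: "dmpc" + "dkip" = "dmpcdkip"

dmpcdkip


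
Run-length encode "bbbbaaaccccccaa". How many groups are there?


Input: bbbbaaaccccccaa
Scanning for consecutive runs:
  Group 1: 'b' x 4 (positions 0-3)
  Group 2: 'a' x 3 (positions 4-6)
  Group 3: 'c' x 6 (positions 7-12)
  Group 4: 'a' x 2 (positions 13-14)
Total groups: 4

4


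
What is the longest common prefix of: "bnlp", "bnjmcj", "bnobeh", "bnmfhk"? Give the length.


Words: bnlp, bnjmcj, bnobeh, bnmfhk
  Position 0: all 'b' => match
  Position 1: all 'n' => match
  Position 2: ('l', 'j', 'o', 'm') => mismatch, stop
LCP = "bn" (length 2)

2


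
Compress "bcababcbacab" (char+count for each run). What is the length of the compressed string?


Input: bcababcbacab
Runs:
  'b' x 1 => "b1"
  'c' x 1 => "c1"
  'a' x 1 => "a1"
  'b' x 1 => "b1"
  'a' x 1 => "a1"
  'b' x 1 => "b1"
  'c' x 1 => "c1"
  'b' x 1 => "b1"
  'a' x 1 => "a1"
  'c' x 1 => "c1"
  'a' x 1 => "a1"
  'b' x 1 => "b1"
Compressed: "b1c1a1b1a1b1c1b1a1c1a1b1"
Compressed length: 24

24


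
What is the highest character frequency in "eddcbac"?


Input: eddcbac
Character counts:
  'a': 1
  'b': 1
  'c': 2
  'd': 2
  'e': 1
Maximum frequency: 2

2


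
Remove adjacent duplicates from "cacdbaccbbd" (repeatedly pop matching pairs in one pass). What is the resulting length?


Input: cacdbaccbbd
Stack-based adjacent duplicate removal:
  Read 'c': push. Stack: c
  Read 'a': push. Stack: ca
  Read 'c': push. Stack: cac
  Read 'd': push. Stack: cacd
  Read 'b': push. Stack: cacdb
  Read 'a': push. Stack: cacdba
  Read 'c': push. Stack: cacdbac
  Read 'c': matches stack top 'c' => pop. Stack: cacdba
  Read 'b': push. Stack: cacdbab
  Read 'b': matches stack top 'b' => pop. Stack: cacdba
  Read 'd': push. Stack: cacdbad
Final stack: "cacdbad" (length 7)

7


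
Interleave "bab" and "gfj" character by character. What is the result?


Interleaving "bab" and "gfj":
  Position 0: 'b' from first, 'g' from second => "bg"
  Position 1: 'a' from first, 'f' from second => "af"
  Position 2: 'b' from first, 'j' from second => "bj"
Result: bgafbj

bgafbj


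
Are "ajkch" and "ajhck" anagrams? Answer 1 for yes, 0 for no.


Strings: "ajkch", "ajhck"
Sorted first:  achjk
Sorted second: achjk
Sorted forms match => anagrams

1


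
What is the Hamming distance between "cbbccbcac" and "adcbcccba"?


Comparing "cbbccbcac" and "adcbcccba" position by position:
  Position 0: 'c' vs 'a' => differ
  Position 1: 'b' vs 'd' => differ
  Position 2: 'b' vs 'c' => differ
  Position 3: 'c' vs 'b' => differ
  Position 4: 'c' vs 'c' => same
  Position 5: 'b' vs 'c' => differ
  Position 6: 'c' vs 'c' => same
  Position 7: 'a' vs 'b' => differ
  Position 8: 'c' vs 'a' => differ
Total differences (Hamming distance): 7

7


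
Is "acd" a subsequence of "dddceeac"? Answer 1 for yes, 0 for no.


Check if "acd" is a subsequence of "dddceeac"
Greedy scan:
  Position 0 ('d'): no match needed
  Position 1 ('d'): no match needed
  Position 2 ('d'): no match needed
  Position 3 ('c'): no match needed
  Position 4 ('e'): no match needed
  Position 5 ('e'): no match needed
  Position 6 ('a'): matches sub[0] = 'a'
  Position 7 ('c'): matches sub[1] = 'c'
Only matched 2/3 characters => not a subsequence

0


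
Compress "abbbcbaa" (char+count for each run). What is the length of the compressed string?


Input: abbbcbaa
Runs:
  'a' x 1 => "a1"
  'b' x 3 => "b3"
  'c' x 1 => "c1"
  'b' x 1 => "b1"
  'a' x 2 => "a2"
Compressed: "a1b3c1b1a2"
Compressed length: 10

10
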